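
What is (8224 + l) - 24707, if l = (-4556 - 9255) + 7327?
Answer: -22967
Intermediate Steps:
l = -6484 (l = -13811 + 7327 = -6484)
(8224 + l) - 24707 = (8224 - 6484) - 24707 = 1740 - 24707 = -22967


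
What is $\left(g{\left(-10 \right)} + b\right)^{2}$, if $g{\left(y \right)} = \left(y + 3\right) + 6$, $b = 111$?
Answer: $12100$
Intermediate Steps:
$g{\left(y \right)} = 9 + y$ ($g{\left(y \right)} = \left(3 + y\right) + 6 = 9 + y$)
$\left(g{\left(-10 \right)} + b\right)^{2} = \left(\left(9 - 10\right) + 111\right)^{2} = \left(-1 + 111\right)^{2} = 110^{2} = 12100$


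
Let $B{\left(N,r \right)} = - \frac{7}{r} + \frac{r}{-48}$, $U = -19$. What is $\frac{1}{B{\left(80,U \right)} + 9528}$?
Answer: $\frac{912}{8690233} \approx 0.00010495$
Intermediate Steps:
$B{\left(N,r \right)} = - \frac{7}{r} - \frac{r}{48}$ ($B{\left(N,r \right)} = - \frac{7}{r} + r \left(- \frac{1}{48}\right) = - \frac{7}{r} - \frac{r}{48}$)
$\frac{1}{B{\left(80,U \right)} + 9528} = \frac{1}{\left(- \frac{7}{-19} - - \frac{19}{48}\right) + 9528} = \frac{1}{\left(\left(-7\right) \left(- \frac{1}{19}\right) + \frac{19}{48}\right) + 9528} = \frac{1}{\left(\frac{7}{19} + \frac{19}{48}\right) + 9528} = \frac{1}{\frac{697}{912} + 9528} = \frac{1}{\frac{8690233}{912}} = \frac{912}{8690233}$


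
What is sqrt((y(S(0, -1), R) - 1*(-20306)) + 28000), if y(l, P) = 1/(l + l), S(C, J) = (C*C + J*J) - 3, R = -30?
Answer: sqrt(193223)/2 ≈ 219.79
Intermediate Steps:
S(C, J) = -3 + C**2 + J**2 (S(C, J) = (C**2 + J**2) - 3 = -3 + C**2 + J**2)
y(l, P) = 1/(2*l)
sqrt((y(S(0, -1), R) - 1*(-20306)) + 28000) = sqrt((1/(2*(-3 + 0**2 + (-1)**2)) - 1*(-20306)) + 28000) = sqrt((1/(2*(-3 + 0 + 1)) + 20306) + 28000) = sqrt(((1/2)/(-2) + 20306) + 28000) = sqrt(((1/2)*(-1/2) + 20306) + 28000) = sqrt((-1/4 + 20306) + 28000) = sqrt(81223/4 + 28000) = sqrt(193223/4) = sqrt(193223)/2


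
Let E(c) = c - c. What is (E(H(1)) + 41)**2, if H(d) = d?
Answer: 1681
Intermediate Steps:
E(c) = 0
(E(H(1)) + 41)**2 = (0 + 41)**2 = 41**2 = 1681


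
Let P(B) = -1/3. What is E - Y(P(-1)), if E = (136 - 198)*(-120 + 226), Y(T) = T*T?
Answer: -59149/9 ≈ -6572.1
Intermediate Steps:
P(B) = -1/3 (P(B) = -1*1/3 = -1/3)
Y(T) = T**2
E = -6572 (E = -62*106 = -6572)
E - Y(P(-1)) = -6572 - (-1/3)**2 = -6572 - 1*1/9 = -6572 - 1/9 = -59149/9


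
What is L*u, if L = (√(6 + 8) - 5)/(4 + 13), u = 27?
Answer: -135/17 + 27*√14/17 ≈ -1.9985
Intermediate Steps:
L = -5/17 + √14/17 (L = (√14 - 5)/17 = (-5 + √14)*(1/17) = -5/17 + √14/17 ≈ -0.074020)
L*u = (-5/17 + √14/17)*27 = -135/17 + 27*√14/17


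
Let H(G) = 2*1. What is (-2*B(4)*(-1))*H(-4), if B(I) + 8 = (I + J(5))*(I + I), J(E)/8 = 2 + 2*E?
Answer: 3168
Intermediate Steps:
J(E) = 16 + 16*E (J(E) = 8*(2 + 2*E) = 16 + 16*E)
B(I) = -8 + 2*I*(96 + I) (B(I) = -8 + (I + (16 + 16*5))*(I + I) = -8 + (I + (16 + 80))*(2*I) = -8 + (I + 96)*(2*I) = -8 + (96 + I)*(2*I) = -8 + 2*I*(96 + I))
H(G) = 2
(-2*B(4)*(-1))*H(-4) = (-2*(-8 + 2*4**2 + 192*4)*(-1))*2 = (-2*(-8 + 2*16 + 768)*(-1))*2 = (-2*(-8 + 32 + 768)*(-1))*2 = (-2*792*(-1))*2 = -1584*(-1)*2 = 1584*2 = 3168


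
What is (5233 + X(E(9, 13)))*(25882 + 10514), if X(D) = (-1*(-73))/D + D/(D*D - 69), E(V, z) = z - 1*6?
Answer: 6678948069/35 ≈ 1.9083e+8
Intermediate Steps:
E(V, z) = -6 + z (E(V, z) = z - 6 = -6 + z)
X(D) = 73/D + D/(-69 + D²) (X(D) = 73/D + D/(D² - 69) = 73/D + D/(-69 + D²))
(5233 + X(E(9, 13)))*(25882 + 10514) = (5233 + (-5037 + 74*(-6 + 13)²)/((-6 + 13)*(-69 + (-6 + 13)²)))*(25882 + 10514) = (5233 + (-5037 + 74*7²)/(7*(-69 + 7²)))*36396 = (5233 + (-5037 + 74*49)/(7*(-69 + 49)))*36396 = (5233 + (⅐)*(-5037 + 3626)/(-20))*36396 = (5233 + (⅐)*(-1/20)*(-1411))*36396 = (5233 + 1411/140)*36396 = (734031/140)*36396 = 6678948069/35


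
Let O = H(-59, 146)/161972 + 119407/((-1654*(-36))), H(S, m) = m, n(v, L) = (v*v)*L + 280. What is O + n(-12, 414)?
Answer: 144420992861039/2411115192 ≈ 59898.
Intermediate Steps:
n(v, L) = 280 + L*v² (n(v, L) = v²*L + 280 = L*v² + 280 = 280 + L*v²)
O = 4837321007/2411115192 (O = 146/161972 + 119407/((-1654*(-36))) = 146*(1/161972) + 119407/59544 = 73/80986 + 119407*(1/59544) = 73/80986 + 119407/59544 = 4837321007/2411115192 ≈ 2.0063)
O + n(-12, 414) = 4837321007/2411115192 + (280 + 414*(-12)²) = 4837321007/2411115192 + (280 + 414*144) = 4837321007/2411115192 + (280 + 59616) = 4837321007/2411115192 + 59896 = 144420992861039/2411115192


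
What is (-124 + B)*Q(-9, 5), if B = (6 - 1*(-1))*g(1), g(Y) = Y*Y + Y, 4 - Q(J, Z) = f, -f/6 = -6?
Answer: 3520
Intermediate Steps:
f = 36 (f = -6*(-6) = 36)
Q(J, Z) = -32 (Q(J, Z) = 4 - 1*36 = 4 - 36 = -32)
g(Y) = Y + Y² (g(Y) = Y² + Y = Y + Y²)
B = 14 (B = (6 - 1*(-1))*(1*(1 + 1)) = (6 + 1)*(1*2) = 7*2 = 14)
(-124 + B)*Q(-9, 5) = (-124 + 14)*(-32) = -110*(-32) = 3520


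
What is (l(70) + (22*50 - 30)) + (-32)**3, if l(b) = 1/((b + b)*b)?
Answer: -310640399/9800 ≈ -31698.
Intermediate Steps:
l(b) = 1/(2*b**2) (l(b) = 1/((2*b)*b) = 1/(2*b**2))
(l(70) + (22*50 - 30)) + (-32)**3 = ((1/2)/70**2 + (22*50 - 30)) + (-32)**3 = ((1/2)*(1/4900) + (1100 - 30)) - 32768 = (1/9800 + 1070) - 32768 = 10486001/9800 - 32768 = -310640399/9800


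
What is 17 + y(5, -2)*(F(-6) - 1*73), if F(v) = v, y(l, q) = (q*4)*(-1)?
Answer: -615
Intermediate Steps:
y(l, q) = -4*q (y(l, q) = (4*q)*(-1) = -4*q)
17 + y(5, -2)*(F(-6) - 1*73) = 17 + (-4*(-2))*(-6 - 1*73) = 17 + 8*(-6 - 73) = 17 + 8*(-79) = 17 - 632 = -615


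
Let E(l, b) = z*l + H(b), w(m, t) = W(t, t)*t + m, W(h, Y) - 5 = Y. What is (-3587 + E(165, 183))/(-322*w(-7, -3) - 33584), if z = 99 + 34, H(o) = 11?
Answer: -18369/29398 ≈ -0.62484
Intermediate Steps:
W(h, Y) = 5 + Y
z = 133
w(m, t) = m + t*(5 + t) (w(m, t) = (5 + t)*t + m = t*(5 + t) + m = m + t*(5 + t))
E(l, b) = 11 + 133*l (E(l, b) = 133*l + 11 = 11 + 133*l)
(-3587 + E(165, 183))/(-322*w(-7, -3) - 33584) = (-3587 + (11 + 133*165))/(-322*(-7 - 3*(5 - 3)) - 33584) = (-3587 + (11 + 21945))/(-322*(-7 - 3*2) - 33584) = (-3587 + 21956)/(-322*(-7 - 6) - 33584) = 18369/(-322*(-13) - 33584) = 18369/(4186 - 33584) = 18369/(-29398) = 18369*(-1/29398) = -18369/29398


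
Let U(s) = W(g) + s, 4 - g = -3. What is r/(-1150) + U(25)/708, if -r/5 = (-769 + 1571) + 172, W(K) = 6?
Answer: 348361/81420 ≈ 4.2786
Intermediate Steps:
g = 7 (g = 4 - 1*(-3) = 4 + 3 = 7)
U(s) = 6 + s
r = -4870 (r = -5*((-769 + 1571) + 172) = -5*(802 + 172) = -5*974 = -4870)
r/(-1150) + U(25)/708 = -4870/(-1150) + (6 + 25)/708 = -4870*(-1/1150) + 31*(1/708) = 487/115 + 31/708 = 348361/81420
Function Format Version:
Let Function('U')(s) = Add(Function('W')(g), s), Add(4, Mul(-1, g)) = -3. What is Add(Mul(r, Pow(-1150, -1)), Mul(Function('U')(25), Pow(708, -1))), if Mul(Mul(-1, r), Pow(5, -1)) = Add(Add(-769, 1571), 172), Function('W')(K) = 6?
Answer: Rational(348361, 81420) ≈ 4.2786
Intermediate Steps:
g = 7 (g = Add(4, Mul(-1, -3)) = Add(4, 3) = 7)
Function('U')(s) = Add(6, s)
r = -4870 (r = Mul(-5, Add(Add(-769, 1571), 172)) = Mul(-5, Add(802, 172)) = Mul(-5, 974) = -4870)
Add(Mul(r, Pow(-1150, -1)), Mul(Function('U')(25), Pow(708, -1))) = Add(Mul(-4870, Pow(-1150, -1)), Mul(Add(6, 25), Pow(708, -1))) = Add(Mul(-4870, Rational(-1, 1150)), Mul(31, Rational(1, 708))) = Add(Rational(487, 115), Rational(31, 708)) = Rational(348361, 81420)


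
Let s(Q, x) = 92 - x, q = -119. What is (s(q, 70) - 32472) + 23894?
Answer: -8556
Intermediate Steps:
(s(q, 70) - 32472) + 23894 = ((92 - 1*70) - 32472) + 23894 = ((92 - 70) - 32472) + 23894 = (22 - 32472) + 23894 = -32450 + 23894 = -8556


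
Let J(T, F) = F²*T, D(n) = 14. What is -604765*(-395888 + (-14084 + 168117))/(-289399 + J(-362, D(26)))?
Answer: -146265439075/360351 ≈ -4.0590e+5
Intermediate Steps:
J(T, F) = T*F²
-604765*(-395888 + (-14084 + 168117))/(-289399 + J(-362, D(26))) = -604765*(-395888 + (-14084 + 168117))/(-289399 - 362*14²) = -604765*(-395888 + 154033)/(-289399 - 362*196) = -604765*(-241855/(-289399 - 70952)) = -604765/((-360351*(-1/241855))) = -604765/360351/241855 = -604765*241855/360351 = -146265439075/360351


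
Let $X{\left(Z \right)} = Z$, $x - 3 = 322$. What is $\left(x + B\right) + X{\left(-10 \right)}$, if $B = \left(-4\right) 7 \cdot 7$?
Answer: $119$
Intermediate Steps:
$x = 325$ ($x = 3 + 322 = 325$)
$B = -196$ ($B = \left(-28\right) 7 = -196$)
$\left(x + B\right) + X{\left(-10 \right)} = \left(325 - 196\right) - 10 = 129 - 10 = 119$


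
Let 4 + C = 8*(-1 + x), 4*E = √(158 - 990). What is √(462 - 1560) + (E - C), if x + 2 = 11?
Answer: -60 + 2*I*√13 + 3*I*√122 ≈ -60.0 + 40.347*I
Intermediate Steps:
x = 9 (x = -2 + 11 = 9)
E = 2*I*√13 (E = √(158 - 990)/4 = √(-832)/4 = (8*I*√13)/4 = 2*I*√13 ≈ 7.2111*I)
C = 60 (C = -4 + 8*(-1 + 9) = -4 + 8*8 = -4 + 64 = 60)
√(462 - 1560) + (E - C) = √(462 - 1560) + (2*I*√13 - 1*60) = √(-1098) + (2*I*√13 - 60) = 3*I*√122 + (-60 + 2*I*√13) = -60 + 2*I*√13 + 3*I*√122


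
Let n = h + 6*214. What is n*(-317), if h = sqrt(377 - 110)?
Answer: -407028 - 317*sqrt(267) ≈ -4.1221e+5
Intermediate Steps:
h = sqrt(267) ≈ 16.340
n = 1284 + sqrt(267) (n = sqrt(267) + 6*214 = sqrt(267) + 1284 = 1284 + sqrt(267) ≈ 1300.3)
n*(-317) = (1284 + sqrt(267))*(-317) = -407028 - 317*sqrt(267)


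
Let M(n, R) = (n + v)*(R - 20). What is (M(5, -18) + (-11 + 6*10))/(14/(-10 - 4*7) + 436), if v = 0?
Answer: -893/2759 ≈ -0.32367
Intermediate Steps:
M(n, R) = n*(-20 + R) (M(n, R) = (n + 0)*(R - 20) = n*(-20 + R))
(M(5, -18) + (-11 + 6*10))/(14/(-10 - 4*7) + 436) = (5*(-20 - 18) + (-11 + 6*10))/(14/(-10 - 4*7) + 436) = (5*(-38) + (-11 + 60))/(14/(-10 - 28) + 436) = (-190 + 49)/(14/(-38) + 436) = -141/(14*(-1/38) + 436) = -141/(-7/19 + 436) = -141/8277/19 = -141*19/8277 = -893/2759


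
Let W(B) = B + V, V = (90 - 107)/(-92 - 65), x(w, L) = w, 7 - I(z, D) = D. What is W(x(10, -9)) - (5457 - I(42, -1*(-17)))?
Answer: -856732/157 ≈ -5456.9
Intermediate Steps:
I(z, D) = 7 - D
V = 17/157 (V = -17/(-157) = -17*(-1/157) = 17/157 ≈ 0.10828)
W(B) = 17/157 + B (W(B) = B + 17/157 = 17/157 + B)
W(x(10, -9)) - (5457 - I(42, -1*(-17))) = (17/157 + 10) - (5457 - (7 - (-1)*(-17))) = 1587/157 - (5457 - (7 - 1*17)) = 1587/157 - (5457 - (7 - 17)) = 1587/157 - (5457 - 1*(-10)) = 1587/157 - (5457 + 10) = 1587/157 - 1*5467 = 1587/157 - 5467 = -856732/157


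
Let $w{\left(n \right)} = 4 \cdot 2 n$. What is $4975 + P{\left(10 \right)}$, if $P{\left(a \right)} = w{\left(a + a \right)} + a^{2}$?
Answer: $5235$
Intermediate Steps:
$w{\left(n \right)} = 8 n$
$P{\left(a \right)} = a^{2} + 16 a$ ($P{\left(a \right)} = 8 \left(a + a\right) + a^{2} = 8 \cdot 2 a + a^{2} = 16 a + a^{2} = a^{2} + 16 a$)
$4975 + P{\left(10 \right)} = 4975 + 10 \left(16 + 10\right) = 4975 + 10 \cdot 26 = 4975 + 260 = 5235$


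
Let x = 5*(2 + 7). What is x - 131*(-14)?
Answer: 1879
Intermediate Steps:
x = 45 (x = 5*9 = 45)
x - 131*(-14) = 45 - 131*(-14) = 45 + 1834 = 1879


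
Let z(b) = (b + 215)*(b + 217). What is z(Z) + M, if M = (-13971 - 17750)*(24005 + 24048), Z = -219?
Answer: -1524289205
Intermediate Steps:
z(b) = (215 + b)*(217 + b)
M = -1524289213 (M = -31721*48053 = -1524289213)
z(Z) + M = (46655 + (-219)**2 + 432*(-219)) - 1524289213 = (46655 + 47961 - 94608) - 1524289213 = 8 - 1524289213 = -1524289205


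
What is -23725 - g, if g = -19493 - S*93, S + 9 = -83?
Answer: -12788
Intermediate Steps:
S = -92 (S = -9 - 83 = -92)
g = -10937 (g = -19493 - (-92)*93 = -19493 - 1*(-8556) = -19493 + 8556 = -10937)
-23725 - g = -23725 - 1*(-10937) = -23725 + 10937 = -12788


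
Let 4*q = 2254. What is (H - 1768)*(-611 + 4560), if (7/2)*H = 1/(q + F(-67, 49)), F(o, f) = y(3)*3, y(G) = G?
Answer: -55959367684/8015 ≈ -6.9818e+6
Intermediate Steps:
q = 1127/2 (q = (¼)*2254 = 1127/2 ≈ 563.50)
F(o, f) = 9 (F(o, f) = 3*3 = 9)
H = 4/8015 (H = 2/(7*(1127/2 + 9)) = 2/(7*(1145/2)) = (2/7)*(2/1145) = 4/8015 ≈ 0.00049906)
(H - 1768)*(-611 + 4560) = (4/8015 - 1768)*(-611 + 4560) = -14170516/8015*3949 = -55959367684/8015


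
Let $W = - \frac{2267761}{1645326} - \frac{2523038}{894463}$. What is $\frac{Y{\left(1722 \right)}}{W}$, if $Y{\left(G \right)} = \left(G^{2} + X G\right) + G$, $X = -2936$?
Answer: $\frac{3074031327129275268}{6179648327731} \approx 4.9744 \cdot 10^{5}$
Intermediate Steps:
$Y{\left(G \right)} = G^{2} - 2935 G$ ($Y{\left(G \right)} = \left(G^{2} - 2936 G\right) + G = G^{2} - 2935 G$)
$W = - \frac{6179648327731}{1471683229938}$ ($W = \left(-2267761\right) \frac{1}{1645326} - \frac{2523038}{894463} = - \frac{2267761}{1645326} - \frac{2523038}{894463} = - \frac{6179648327731}{1471683229938} \approx -4.199$)
$\frac{Y{\left(1722 \right)}}{W} = \frac{1722 \left(-2935 + 1722\right)}{- \frac{6179648327731}{1471683229938}} = 1722 \left(-1213\right) \left(- \frac{1471683229938}{6179648327731}\right) = \left(-2088786\right) \left(- \frac{1471683229938}{6179648327731}\right) = \frac{3074031327129275268}{6179648327731}$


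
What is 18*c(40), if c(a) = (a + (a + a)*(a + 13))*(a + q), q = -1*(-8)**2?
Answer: -1848960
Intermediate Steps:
q = -64 (q = -1*64 = -64)
c(a) = (-64 + a)*(a + 2*a*(13 + a)) (c(a) = (a + (a + a)*(a + 13))*(a - 64) = (a + (2*a)*(13 + a))*(-64 + a) = (a + 2*a*(13 + a))*(-64 + a) = (-64 + a)*(a + 2*a*(13 + a)))
18*c(40) = 18*(40*(-1728 - 101*40 + 2*40**2)) = 18*(40*(-1728 - 4040 + 2*1600)) = 18*(40*(-1728 - 4040 + 3200)) = 18*(40*(-2568)) = 18*(-102720) = -1848960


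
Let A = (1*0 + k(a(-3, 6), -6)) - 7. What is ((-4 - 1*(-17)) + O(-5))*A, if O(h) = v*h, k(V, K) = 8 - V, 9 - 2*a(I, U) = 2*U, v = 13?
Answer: -130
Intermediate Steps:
a(I, U) = 9/2 - U
O(h) = 13*h
A = 5/2 (A = (1*0 + (8 - (9/2 - 1*6))) - 7 = (0 + (8 - (9/2 - 6))) - 7 = (0 + (8 - 1*(-3/2))) - 7 = (0 + (8 + 3/2)) - 7 = (0 + 19/2) - 7 = 19/2 - 7 = 5/2 ≈ 2.5000)
((-4 - 1*(-17)) + O(-5))*A = ((-4 - 1*(-17)) + 13*(-5))*(5/2) = ((-4 + 17) - 65)*(5/2) = (13 - 65)*(5/2) = -52*5/2 = -130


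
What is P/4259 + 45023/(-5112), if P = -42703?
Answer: -410050693/21772008 ≈ -18.834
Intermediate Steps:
P/4259 + 45023/(-5112) = -42703/4259 + 45023/(-5112) = -42703*1/4259 + 45023*(-1/5112) = -42703/4259 - 45023/5112 = -410050693/21772008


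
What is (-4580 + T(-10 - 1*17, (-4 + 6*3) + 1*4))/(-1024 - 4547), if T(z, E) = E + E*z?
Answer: 5048/5571 ≈ 0.90612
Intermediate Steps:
(-4580 + T(-10 - 1*17, (-4 + 6*3) + 1*4))/(-1024 - 4547) = (-4580 + ((-4 + 6*3) + 1*4)*(1 + (-10 - 1*17)))/(-1024 - 4547) = (-4580 + ((-4 + 18) + 4)*(1 + (-10 - 17)))/(-5571) = (-4580 + (14 + 4)*(1 - 27))*(-1/5571) = (-4580 + 18*(-26))*(-1/5571) = (-4580 - 468)*(-1/5571) = -5048*(-1/5571) = 5048/5571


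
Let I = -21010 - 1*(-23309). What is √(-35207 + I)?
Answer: 2*I*√8227 ≈ 181.41*I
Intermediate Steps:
I = 2299 (I = -21010 + 23309 = 2299)
√(-35207 + I) = √(-35207 + 2299) = √(-32908) = 2*I*√8227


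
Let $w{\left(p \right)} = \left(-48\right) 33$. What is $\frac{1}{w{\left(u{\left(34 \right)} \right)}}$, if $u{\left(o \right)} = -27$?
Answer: $- \frac{1}{1584} \approx -0.00063131$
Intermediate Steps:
$w{\left(p \right)} = -1584$
$\frac{1}{w{\left(u{\left(34 \right)} \right)}} = \frac{1}{-1584} = - \frac{1}{1584}$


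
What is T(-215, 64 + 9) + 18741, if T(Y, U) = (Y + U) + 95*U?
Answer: 25534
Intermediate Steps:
T(Y, U) = Y + 96*U (T(Y, U) = (U + Y) + 95*U = Y + 96*U)
T(-215, 64 + 9) + 18741 = (-215 + 96*(64 + 9)) + 18741 = (-215 + 96*73) + 18741 = (-215 + 7008) + 18741 = 6793 + 18741 = 25534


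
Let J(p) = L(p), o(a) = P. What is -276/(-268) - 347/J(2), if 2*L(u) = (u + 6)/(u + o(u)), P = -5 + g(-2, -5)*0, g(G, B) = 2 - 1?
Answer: 70023/268 ≈ 261.28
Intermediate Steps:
g(G, B) = 1
P = -5 (P = -5 + 1*0 = -5 + 0 = -5)
o(a) = -5
L(u) = (6 + u)/(2*(-5 + u)) (L(u) = ((u + 6)/(u - 5))/2 = ((6 + u)/(-5 + u))/2 = (6 + u)/(2*(-5 + u)))
J(p) = (6 + p)/(2*(-5 + p))
-276/(-268) - 347/J(2) = -276/(-268) - 347*2*(-5 + 2)/(6 + 2) = -276*(-1/268) - 347/((1/2)*8/(-3)) = 69/67 - 347/((1/2)*(-1/3)*8) = 69/67 - 347/(-4/3) = 69/67 - 347*(-3/4) = 69/67 + 1041/4 = 70023/268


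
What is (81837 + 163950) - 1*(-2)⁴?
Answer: 245771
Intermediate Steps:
(81837 + 163950) - 1*(-2)⁴ = 245787 - 1*16 = 245787 - 16 = 245771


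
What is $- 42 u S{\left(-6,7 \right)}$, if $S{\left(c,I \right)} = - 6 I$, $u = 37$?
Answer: $65268$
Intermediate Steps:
$- 42 u S{\left(-6,7 \right)} = \left(-42\right) 37 \left(\left(-6\right) 7\right) = \left(-1554\right) \left(-42\right) = 65268$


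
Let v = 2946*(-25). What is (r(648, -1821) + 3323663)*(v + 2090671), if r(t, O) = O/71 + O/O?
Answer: 475973233035783/71 ≈ 6.7038e+12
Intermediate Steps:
v = -73650
r(t, O) = 1 + O/71 (r(t, O) = O*(1/71) + 1 = O/71 + 1 = 1 + O/71)
(r(648, -1821) + 3323663)*(v + 2090671) = ((1 + (1/71)*(-1821)) + 3323663)*(-73650 + 2090671) = ((1 - 1821/71) + 3323663)*2017021 = (-1750/71 + 3323663)*2017021 = (235978323/71)*2017021 = 475973233035783/71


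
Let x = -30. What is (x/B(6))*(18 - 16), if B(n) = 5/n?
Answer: -72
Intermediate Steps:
(x/B(6))*(18 - 16) = (-30/(5/6))*(18 - 16) = -30/(5*(⅙))*2 = -30/⅚*2 = -30*6/5*2 = -36*2 = -72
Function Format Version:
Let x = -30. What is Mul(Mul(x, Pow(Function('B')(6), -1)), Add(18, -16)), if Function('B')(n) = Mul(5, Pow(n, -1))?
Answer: -72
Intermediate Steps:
Mul(Mul(x, Pow(Function('B')(6), -1)), Add(18, -16)) = Mul(Mul(-30, Pow(Mul(5, Pow(6, -1)), -1)), Add(18, -16)) = Mul(Mul(-30, Pow(Mul(5, Rational(1, 6)), -1)), 2) = Mul(Mul(-30, Pow(Rational(5, 6), -1)), 2) = Mul(Mul(-30, Rational(6, 5)), 2) = Mul(-36, 2) = -72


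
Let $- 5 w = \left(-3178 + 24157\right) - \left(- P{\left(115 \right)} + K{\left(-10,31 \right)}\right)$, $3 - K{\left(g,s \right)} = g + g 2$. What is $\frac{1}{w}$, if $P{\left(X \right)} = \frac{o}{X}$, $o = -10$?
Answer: $- \frac{115}{481756} \approx -0.00023871$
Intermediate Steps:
$K{\left(g,s \right)} = 3 - 3 g$ ($K{\left(g,s \right)} = 3 - \left(g + g 2\right) = 3 - \left(g + 2 g\right) = 3 - 3 g$)
$P{\left(X \right)} = - \frac{10}{X}$
$w = - \frac{481756}{115}$ ($w = - \frac{\left(-3178 + 24157\right) - \left(3 + 30 + \frac{2}{23}\right)}{5} = - \frac{20979 - \frac{761}{23}}{5} = \left(- \frac{1}{5}\right) \frac{481756}{23} = - \frac{481756}{115} \approx -4189.2$)
$\frac{1}{w} = \frac{1}{- \frac{481756}{115}} = - \frac{115}{481756}$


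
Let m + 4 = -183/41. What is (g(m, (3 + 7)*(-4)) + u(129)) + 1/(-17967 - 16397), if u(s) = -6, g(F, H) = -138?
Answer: -4948417/34364 ≈ -144.00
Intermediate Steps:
m = -347/41 (m = -4 - 183/41 = -347/41 ≈ -8.4634)
(g(m, (3 + 7)*(-4)) + u(129)) + 1/(-17967 - 16397) = (-138 - 6) + 1/(-17967 - 16397) = -144 + 1/(-34364) = -144 - 1/34364 = -4948417/34364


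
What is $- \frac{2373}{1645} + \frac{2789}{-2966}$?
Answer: $- \frac{1660889}{697010} \approx -2.3829$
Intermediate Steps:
$- \frac{2373}{1645} + \frac{2789}{-2966} = \left(-2373\right) \frac{1}{1645} + 2789 \left(- \frac{1}{2966}\right) = - \frac{339}{235} - \frac{2789}{2966} = - \frac{1660889}{697010}$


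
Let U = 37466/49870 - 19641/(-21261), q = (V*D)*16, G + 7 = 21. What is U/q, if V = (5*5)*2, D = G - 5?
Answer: 4111253/17671434500 ≈ 0.00023265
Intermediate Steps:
G = 14 (G = -7 + 21 = 14)
D = 9 (D = 14 - 5 = 9)
V = 50 (V = 25*2 = 50)
q = 7200 (q = (50*9)*16 = 450*16 = 7200)
U = 296010216/176714345 (U = 37466*(1/49870) - 19641*(-1/21261) = 18733/24935 + 6547/7087 = 296010216/176714345 ≈ 1.6751)
U/q = (296010216/176714345)/7200 = (296010216/176714345)*(1/7200) = 4111253/17671434500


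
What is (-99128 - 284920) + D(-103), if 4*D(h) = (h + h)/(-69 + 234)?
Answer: -126735943/330 ≈ -3.8405e+5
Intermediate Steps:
D(h) = h/330 (D(h) = ((h + h)/(-69 + 234))/4 = ((2*h)/165)/4 = ((2*h)*(1/165))/4 = (2*h/165)/4 = h/330)
(-99128 - 284920) + D(-103) = (-99128 - 284920) + (1/330)*(-103) = -384048 - 103/330 = -126735943/330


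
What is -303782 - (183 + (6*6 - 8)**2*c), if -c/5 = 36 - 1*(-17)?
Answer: -96205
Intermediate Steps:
c = -265 (c = -5*(36 - 1*(-17)) = -5*(36 + 17) = -5*53 = -265)
-303782 - (183 + (6*6 - 8)**2*c) = -303782 - (183 + (6*6 - 8)**2*(-265)) = -303782 - (183 + (36 - 8)**2*(-265)) = -303782 - (183 + 28**2*(-265)) = -303782 - (183 + 784*(-265)) = -303782 - (183 - 207760) = -303782 - 1*(-207577) = -303782 + 207577 = -96205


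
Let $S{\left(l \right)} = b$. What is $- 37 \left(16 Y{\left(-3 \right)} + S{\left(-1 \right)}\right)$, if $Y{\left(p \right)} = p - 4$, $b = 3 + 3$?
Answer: $3922$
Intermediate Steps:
$b = 6$
$S{\left(l \right)} = 6$
$Y{\left(p \right)} = -4 + p$
$- 37 \left(16 Y{\left(-3 \right)} + S{\left(-1 \right)}\right) = - 37 \left(16 \left(-4 - 3\right) + 6\right) = - 37 \left(16 \left(-7\right) + 6\right) = - 37 \left(-112 + 6\right) = \left(-37\right) \left(-106\right) = 3922$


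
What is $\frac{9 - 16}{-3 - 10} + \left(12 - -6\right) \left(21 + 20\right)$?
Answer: $\frac{9601}{13} \approx 738.54$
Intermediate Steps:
$\frac{9 - 16}{-3 - 10} + \left(12 - -6\right) \left(21 + 20\right) = - \frac{7}{-13} + \left(12 + 6\right) 41 = \left(-7\right) \left(- \frac{1}{13}\right) + 18 \cdot 41 = \frac{7}{13} + 738 = \frac{9601}{13}$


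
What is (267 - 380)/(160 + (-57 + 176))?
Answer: -113/279 ≈ -0.40502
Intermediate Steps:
(267 - 380)/(160 + (-57 + 176)) = -113/(160 + 119) = -113/279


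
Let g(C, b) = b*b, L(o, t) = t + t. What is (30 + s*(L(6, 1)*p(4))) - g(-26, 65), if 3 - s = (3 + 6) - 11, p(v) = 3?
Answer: -4165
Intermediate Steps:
L(o, t) = 2*t
s = 5 (s = 3 - ((3 + 6) - 11) = 3 - (9 - 11) = 3 - 1*(-2) = 3 + 2 = 5)
g(C, b) = b²
(30 + s*(L(6, 1)*p(4))) - g(-26, 65) = (30 + 5*((2*1)*3)) - 1*65² = (30 + 5*(2*3)) - 1*4225 = (30 + 5*6) - 4225 = (30 + 30) - 4225 = 60 - 4225 = -4165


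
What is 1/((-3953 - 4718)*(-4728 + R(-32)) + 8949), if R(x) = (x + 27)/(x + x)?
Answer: 64/2624304613 ≈ 2.4387e-8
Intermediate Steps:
R(x) = (27 + x)/(2*x) (R(x) = (27 + x)/((2*x)) = (27 + x)*(1/(2*x)) = (27 + x)/(2*x))
1/((-3953 - 4718)*(-4728 + R(-32)) + 8949) = 1/((-3953 - 4718)*(-4728 + (½)*(27 - 32)/(-32)) + 8949) = 1/(-8671*(-4728 + (½)*(-1/32)*(-5)) + 8949) = 1/(-8671*(-4728 + 5/64) + 8949) = 1/(-8671*(-302587/64) + 8949) = 1/(2623731877/64 + 8949) = 1/(2624304613/64) = 64/2624304613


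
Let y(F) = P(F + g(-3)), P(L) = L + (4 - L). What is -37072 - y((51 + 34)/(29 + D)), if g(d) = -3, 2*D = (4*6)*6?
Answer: -37076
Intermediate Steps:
D = 72 (D = ((4*6)*6)/2 = (24*6)/2 = (1/2)*144 = 72)
P(L) = 4
y(F) = 4
-37072 - y((51 + 34)/(29 + D)) = -37072 - 1*4 = -37072 - 4 = -37076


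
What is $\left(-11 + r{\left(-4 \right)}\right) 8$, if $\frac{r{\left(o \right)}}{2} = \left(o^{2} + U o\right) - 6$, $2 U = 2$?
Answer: $8$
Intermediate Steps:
$U = 1$ ($U = \frac{1}{2} \cdot 2 = 1$)
$r{\left(o \right)} = -12 + 2 o + 2 o^{2}$ ($r{\left(o \right)} = 2 \left(\left(o^{2} + 1 o\right) - 6\right) = 2 \left(\left(o^{2} + o\right) - 6\right) = 2 \left(\left(o + o^{2}\right) - 6\right) = 2 \left(-6 + o + o^{2}\right) = -12 + 2 o + 2 o^{2}$)
$\left(-11 + r{\left(-4 \right)}\right) 8 = \left(-11 + \left(-12 + 2 \left(-4\right) + 2 \left(-4\right)^{2}\right)\right) 8 = \left(-11 - -12\right) 8 = \left(-11 + 12\right) 8 = 1 \cdot 8 = 8$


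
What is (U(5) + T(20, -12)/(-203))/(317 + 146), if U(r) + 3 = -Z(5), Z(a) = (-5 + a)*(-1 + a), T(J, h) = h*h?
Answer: -753/93989 ≈ -0.0080116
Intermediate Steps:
T(J, h) = h²
Z(a) = (-1 + a)*(-5 + a)
U(r) = -3 (U(r) = -3 - (5 + 5² - 6*5) = -3 - (5 + 25 - 30) = -3 - 1*0 = -3 + 0 = -3)
(U(5) + T(20, -12)/(-203))/(317 + 146) = (-3 + (-12)²/(-203))/(317 + 146) = (-3 + 144*(-1/203))/463 = (-3 - 144/203)*(1/463) = -753/203*1/463 = -753/93989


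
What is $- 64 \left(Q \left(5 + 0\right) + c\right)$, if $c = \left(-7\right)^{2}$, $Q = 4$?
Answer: $-4416$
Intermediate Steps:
$c = 49$
$- 64 \left(Q \left(5 + 0\right) + c\right) = - 64 \left(4 \left(5 + 0\right) + 49\right) = - 64 \left(4 \cdot 5 + 49\right) = - 64 \left(20 + 49\right) = \left(-64\right) 69 = -4416$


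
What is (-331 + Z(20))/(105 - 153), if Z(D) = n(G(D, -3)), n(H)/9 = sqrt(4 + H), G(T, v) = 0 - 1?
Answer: 331/48 - 3*sqrt(3)/16 ≈ 6.5711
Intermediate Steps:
G(T, v) = -1
n(H) = 9*sqrt(4 + H)
Z(D) = 9*sqrt(3) (Z(D) = 9*sqrt(4 - 1) = 9*sqrt(3))
(-331 + Z(20))/(105 - 153) = (-331 + 9*sqrt(3))/(105 - 153) = (-331 + 9*sqrt(3))/(-48) = (-331 + 9*sqrt(3))*(-1/48) = 331/48 - 3*sqrt(3)/16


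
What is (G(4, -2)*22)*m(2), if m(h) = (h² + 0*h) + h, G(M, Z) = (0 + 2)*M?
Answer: 1056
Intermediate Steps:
G(M, Z) = 2*M
m(h) = h + h² (m(h) = (h² + 0) + h = h² + h = h + h²)
(G(4, -2)*22)*m(2) = ((2*4)*22)*(2*(1 + 2)) = (8*22)*(2*3) = 176*6 = 1056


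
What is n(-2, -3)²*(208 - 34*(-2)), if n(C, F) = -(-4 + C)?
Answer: 9936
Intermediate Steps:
n(C, F) = 4 - C
n(-2, -3)²*(208 - 34*(-2)) = (4 - 1*(-2))²*(208 - 34*(-2)) = (4 + 2)²*(208 + 68) = 6²*276 = 36*276 = 9936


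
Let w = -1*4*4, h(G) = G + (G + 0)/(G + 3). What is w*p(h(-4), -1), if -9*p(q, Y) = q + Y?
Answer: -16/9 ≈ -1.7778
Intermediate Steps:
h(G) = G + G/(3 + G)
w = -16 (w = -4*4 = -16)
p(q, Y) = -Y/9 - q/9 (p(q, Y) = -(q + Y)/9 = -(Y + q)/9 = -Y/9 - q/9)
w*p(h(-4), -1) = -16*(-⅑*(-1) - (-4)*(4 - 4)/(9*(3 - 4))) = -16*(⅑ - (-4)*0/(9*(-1))) = -16*(⅑ - (-4)*(-1)*0/9) = -16*(⅑ - ⅑*0) = -16*(⅑ + 0) = -16*⅑ = -16/9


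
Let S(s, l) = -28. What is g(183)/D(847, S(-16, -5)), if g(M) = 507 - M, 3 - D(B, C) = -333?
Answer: 27/28 ≈ 0.96429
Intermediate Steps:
D(B, C) = 336 (D(B, C) = 3 - 1*(-333) = 3 + 333 = 336)
g(183)/D(847, S(-16, -5)) = (507 - 1*183)/336 = (507 - 183)*(1/336) = 324*(1/336) = 27/28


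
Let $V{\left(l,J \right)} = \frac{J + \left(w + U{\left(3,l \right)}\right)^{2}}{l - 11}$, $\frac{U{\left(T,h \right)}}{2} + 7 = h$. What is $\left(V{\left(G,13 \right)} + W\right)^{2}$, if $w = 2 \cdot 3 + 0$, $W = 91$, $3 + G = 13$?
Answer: $4356$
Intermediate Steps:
$G = 10$ ($G = -3 + 13 = 10$)
$U{\left(T,h \right)} = -14 + 2 h$
$w = 6$ ($w = 6 + 0 = 6$)
$V{\left(l,J \right)} = \frac{J + \left(-8 + 2 l\right)^{2}}{-11 + l}$ ($V{\left(l,J \right)} = \frac{J + \left(6 + \left(-14 + 2 l\right)\right)^{2}}{l - 11} = \frac{J + \left(-8 + 2 l\right)^{2}}{-11 + l}$)
$\left(V{\left(G,13 \right)} + W\right)^{2} = \left(\frac{13 + 4 \left(-4 + 10\right)^{2}}{-11 + 10} + 91\right)^{2} = \left(\frac{13 + 4 \cdot 6^{2}}{-1} + 91\right)^{2} = \left(- (13 + 4 \cdot 36) + 91\right)^{2} = \left(- (13 + 144) + 91\right)^{2} = \left(\left(-1\right) 157 + 91\right)^{2} = \left(-157 + 91\right)^{2} = \left(-66\right)^{2} = 4356$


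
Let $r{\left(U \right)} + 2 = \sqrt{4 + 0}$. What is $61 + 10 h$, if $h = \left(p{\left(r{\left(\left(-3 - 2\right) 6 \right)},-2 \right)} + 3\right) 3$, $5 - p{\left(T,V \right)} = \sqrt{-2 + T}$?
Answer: $301 - 30 i \sqrt{2} \approx 301.0 - 42.426 i$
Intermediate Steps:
$r{\left(U \right)} = 0$ ($r{\left(U \right)} = -2 + \sqrt{4 + 0} = -2 + \sqrt{4} = -2 + 2 = 0$)
$p{\left(T,V \right)} = 5 - \sqrt{-2 + T}$
$h = 24 - 3 i \sqrt{2}$ ($h = \left(\left(5 - \sqrt{-2 + 0}\right) + 3\right) 3 = \left(\left(5 - \sqrt{-2}\right) + 3\right) 3 = \left(\left(5 - i \sqrt{2}\right) + 3\right) 3 = \left(8 - i \sqrt{2}\right) 3 = 24 - 3 i \sqrt{2} \approx 24.0 - 4.2426 i$)
$61 + 10 h = 61 + 10 \left(24 - 3 i \sqrt{2}\right) = 61 + \left(240 - 30 i \sqrt{2}\right) = 301 - 30 i \sqrt{2}$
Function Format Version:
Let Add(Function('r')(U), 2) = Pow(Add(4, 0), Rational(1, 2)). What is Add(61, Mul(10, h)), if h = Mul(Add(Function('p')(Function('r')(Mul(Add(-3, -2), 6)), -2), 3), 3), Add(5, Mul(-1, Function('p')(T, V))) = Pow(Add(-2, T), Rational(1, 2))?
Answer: Add(301, Mul(-30, I, Pow(2, Rational(1, 2)))) ≈ Add(301.00, Mul(-42.426, I))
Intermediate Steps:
Function('r')(U) = 0 (Function('r')(U) = Add(-2, Pow(Add(4, 0), Rational(1, 2))) = Add(-2, Pow(4, Rational(1, 2))) = Add(-2, 2) = 0)
Function('p')(T, V) = Add(5, Mul(-1, Pow(Add(-2, T), Rational(1, 2))))
h = Add(24, Mul(-3, I, Pow(2, Rational(1, 2)))) (h = Mul(Add(Add(5, Mul(-1, Pow(Add(-2, 0), Rational(1, 2)))), 3), 3) = Mul(Add(Add(5, Mul(-1, Pow(-2, Rational(1, 2)))), 3), 3) = Mul(Add(Add(5, Mul(-1, Mul(I, Pow(2, Rational(1, 2))))), 3), 3) = Mul(Add(Add(5, Mul(-1, I, Pow(2, Rational(1, 2)))), 3), 3) = Mul(Add(8, Mul(-1, I, Pow(2, Rational(1, 2)))), 3) = Add(24, Mul(-3, I, Pow(2, Rational(1, 2)))) ≈ Add(24.000, Mul(-4.2426, I)))
Add(61, Mul(10, h)) = Add(61, Mul(10, Add(24, Mul(-3, I, Pow(2, Rational(1, 2)))))) = Add(61, Add(240, Mul(-30, I, Pow(2, Rational(1, 2))))) = Add(301, Mul(-30, I, Pow(2, Rational(1, 2))))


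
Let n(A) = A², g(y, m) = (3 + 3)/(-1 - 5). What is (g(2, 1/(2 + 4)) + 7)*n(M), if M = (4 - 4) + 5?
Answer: 150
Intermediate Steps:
M = 5 (M = 0 + 5 = 5)
g(y, m) = -1 (g(y, m) = 6/(-6) = 6*(-⅙) = -1)
(g(2, 1/(2 + 4)) + 7)*n(M) = (-1 + 7)*5² = 6*25 = 150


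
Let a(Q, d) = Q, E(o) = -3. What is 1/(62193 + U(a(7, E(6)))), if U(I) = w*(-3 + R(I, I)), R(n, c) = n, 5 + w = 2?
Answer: 1/62181 ≈ 1.6082e-5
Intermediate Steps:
w = -3 (w = -5 + 2 = -3)
U(I) = 9 - 3*I (U(I) = -3*(-3 + I) = 9 - 3*I)
1/(62193 + U(a(7, E(6)))) = 1/(62193 + (9 - 3*7)) = 1/(62193 + (9 - 21)) = 1/(62193 - 12) = 1/62181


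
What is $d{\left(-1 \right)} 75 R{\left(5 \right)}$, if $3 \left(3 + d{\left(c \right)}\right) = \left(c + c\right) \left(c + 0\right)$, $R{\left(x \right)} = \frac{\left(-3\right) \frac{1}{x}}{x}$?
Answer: $21$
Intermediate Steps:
$R{\left(x \right)} = - \frac{3}{x^{2}}$
$d{\left(c \right)} = -3 + \frac{2 c^{2}}{3}$ ($d{\left(c \right)} = -3 + \frac{\left(c + c\right) \left(c + 0\right)}{3} = -3 + \frac{2 c c}{3} = -3 + \frac{2 c^{2}}{3}$)
$d{\left(-1 \right)} 75 R{\left(5 \right)} = \left(-3 + \frac{2 \left(-1\right)^{2}}{3}\right) 75 \left(- \frac{3}{25}\right) = \left(-3 + \frac{2}{3} \cdot 1\right) 75 \left(\left(-3\right) \frac{1}{25}\right) = \left(-3 + \frac{2}{3}\right) 75 \left(- \frac{3}{25}\right) = \left(- \frac{7}{3}\right) 75 \left(- \frac{3}{25}\right) = \left(-175\right) \left(- \frac{3}{25}\right) = 21$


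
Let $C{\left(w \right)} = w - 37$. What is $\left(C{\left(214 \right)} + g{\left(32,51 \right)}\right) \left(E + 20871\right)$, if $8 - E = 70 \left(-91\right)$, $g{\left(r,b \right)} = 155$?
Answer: $9046668$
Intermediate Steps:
$E = 6378$ ($E = 8 - 70 \left(-91\right) = 8 - -6370 = 8 + 6370 = 6378$)
$C{\left(w \right)} = -37 + w$ ($C{\left(w \right)} = w - 37 = -37 + w$)
$\left(C{\left(214 \right)} + g{\left(32,51 \right)}\right) \left(E + 20871\right) = \left(\left(-37 + 214\right) + 155\right) \left(6378 + 20871\right) = \left(177 + 155\right) 27249 = 332 \cdot 27249 = 9046668$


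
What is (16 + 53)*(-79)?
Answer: -5451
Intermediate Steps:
(16 + 53)*(-79) = 69*(-79) = -5451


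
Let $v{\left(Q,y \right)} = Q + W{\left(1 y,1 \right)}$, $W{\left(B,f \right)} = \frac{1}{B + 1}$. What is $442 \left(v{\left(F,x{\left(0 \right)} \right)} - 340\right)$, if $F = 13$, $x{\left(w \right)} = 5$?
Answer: $- \frac{433381}{3} \approx -1.4446 \cdot 10^{5}$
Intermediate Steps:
$W{\left(B,f \right)} = \frac{1}{1 + B}$
$v{\left(Q,y \right)} = Q + \frac{1}{1 + y}$ ($v{\left(Q,y \right)} = Q + \frac{1}{1 + 1 y} = Q + \frac{1}{1 + y}$)
$442 \left(v{\left(F,x{\left(0 \right)} \right)} - 340\right) = 442 \left(\frac{1 + 13 \left(1 + 5\right)}{1 + 5} - 340\right) = 442 \left(\frac{1 + 13 \cdot 6}{6} - 340\right) = 442 \left(\frac{1 + 78}{6} - 340\right) = 442 \left(\frac{1}{6} \cdot 79 - 340\right) = 442 \left(\frac{79}{6} - 340\right) = 442 \left(- \frac{1961}{6}\right) = - \frac{433381}{3}$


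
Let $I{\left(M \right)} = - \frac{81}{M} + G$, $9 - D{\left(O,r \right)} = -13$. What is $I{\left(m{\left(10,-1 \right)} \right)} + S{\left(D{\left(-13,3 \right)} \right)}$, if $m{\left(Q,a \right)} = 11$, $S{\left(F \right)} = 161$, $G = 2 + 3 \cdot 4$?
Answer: $\frac{1844}{11} \approx 167.64$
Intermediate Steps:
$D{\left(O,r \right)} = 22$ ($D{\left(O,r \right)} = 9 - -13 = 9 + 13 = 22$)
$G = 14$ ($G = 2 + 12 = 14$)
$I{\left(M \right)} = 14 - \frac{81}{M}$ ($I{\left(M \right)} = - \frac{81}{M} + 14 = 14 - \frac{81}{M}$)
$I{\left(m{\left(10,-1 \right)} \right)} + S{\left(D{\left(-13,3 \right)} \right)} = \left(14 - \frac{81}{11}\right) + 161 = \frac{73}{11} + 161 = \frac{1844}{11}$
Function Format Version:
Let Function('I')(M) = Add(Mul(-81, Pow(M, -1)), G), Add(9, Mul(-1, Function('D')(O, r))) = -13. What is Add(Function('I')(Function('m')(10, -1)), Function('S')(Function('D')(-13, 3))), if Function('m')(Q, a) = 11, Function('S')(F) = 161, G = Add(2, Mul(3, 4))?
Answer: Rational(1844, 11) ≈ 167.64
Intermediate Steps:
Function('D')(O, r) = 22 (Function('D')(O, r) = Add(9, Mul(-1, -13)) = Add(9, 13) = 22)
G = 14 (G = Add(2, 12) = 14)
Function('I')(M) = Add(14, Mul(-81, Pow(M, -1))) (Function('I')(M) = Add(Mul(-81, Pow(M, -1)), 14) = Add(14, Mul(-81, Pow(M, -1))))
Add(Function('I')(Function('m')(10, -1)), Function('S')(Function('D')(-13, 3))) = Add(Add(14, Mul(-81, Pow(11, -1))), 161) = Add(Add(14, Mul(-81, Rational(1, 11))), 161) = Add(Add(14, Rational(-81, 11)), 161) = Add(Rational(73, 11), 161) = Rational(1844, 11)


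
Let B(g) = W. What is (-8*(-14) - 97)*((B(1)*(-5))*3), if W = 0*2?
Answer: 0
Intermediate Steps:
W = 0
B(g) = 0
(-8*(-14) - 97)*((B(1)*(-5))*3) = (-8*(-14) - 97)*((0*(-5))*3) = (112 - 97)*(0*3) = 15*0 = 0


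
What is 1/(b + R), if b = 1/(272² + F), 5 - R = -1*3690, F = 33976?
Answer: 107960/398912201 ≈ 0.00027064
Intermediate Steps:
R = 3695 (R = 5 - (-1)*3690 = 5 - 1*(-3690) = 5 + 3690 = 3695)
b = 1/107960 (b = 1/(272² + 33976) = 1/(73984 + 33976) = 1/107960 ≈ 9.2627e-6)
1/(b + R) = 1/(1/107960 + 3695) = 1/(398912201/107960) = 107960/398912201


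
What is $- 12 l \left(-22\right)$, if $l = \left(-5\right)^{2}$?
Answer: $6600$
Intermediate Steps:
$l = 25$
$- 12 l \left(-22\right) = \left(-12\right) 25 \left(-22\right) = \left(-300\right) \left(-22\right) = 6600$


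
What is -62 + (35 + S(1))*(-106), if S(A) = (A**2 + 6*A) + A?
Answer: -4620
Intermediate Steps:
S(A) = A**2 + 7*A
-62 + (35 + S(1))*(-106) = -62 + (35 + 1*(7 + 1))*(-106) = -62 + (35 + 1*8)*(-106) = -62 + (35 + 8)*(-106) = -62 + 43*(-106) = -62 - 4558 = -4620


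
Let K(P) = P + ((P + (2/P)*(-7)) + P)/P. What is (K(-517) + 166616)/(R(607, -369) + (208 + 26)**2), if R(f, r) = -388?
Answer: 44396970175/14531968352 ≈ 3.0551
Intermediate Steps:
K(P) = P + (-14/P + 2*P)/P (K(P) = P + ((P - 14/P) + P)/P = P + (-14/P + 2*P)/P)
(K(-517) + 166616)/(R(607, -369) + (208 + 26)**2) = ((2 - 517 - 14/(-517)**2) + 166616)/(-388 + (208 + 26)**2) = ((2 - 517 - 14*1/267289) + 166616)/(-388 + 234**2) = ((2 - 517 - 14/267289) + 166616)/(-388 + 54756) = (-137653849/267289 + 166616)/54368 = (44396970175/267289)*(1/54368) = 44396970175/14531968352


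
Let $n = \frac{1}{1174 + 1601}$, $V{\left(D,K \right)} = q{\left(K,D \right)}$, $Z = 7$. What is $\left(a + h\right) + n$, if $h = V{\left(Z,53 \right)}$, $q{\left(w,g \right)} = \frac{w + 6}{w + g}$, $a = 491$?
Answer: $\frac{5461019}{11100} \approx 491.98$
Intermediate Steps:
$q{\left(w,g \right)} = \frac{6 + w}{g + w}$
$V{\left(D,K \right)} = \frac{6 + K}{D + K}$
$n = \frac{1}{2775} \approx 0.00036036$
$h = \frac{59}{60}$ ($h = \frac{6 + 53}{7 + 53} = \frac{1}{60} \cdot 59 = \frac{59}{60} \approx 0.98333$)
$\left(a + h\right) + n = \left(491 + \frac{59}{60}\right) + \frac{1}{2775} = \frac{29519}{60} + \frac{1}{2775} = \frac{5461019}{11100}$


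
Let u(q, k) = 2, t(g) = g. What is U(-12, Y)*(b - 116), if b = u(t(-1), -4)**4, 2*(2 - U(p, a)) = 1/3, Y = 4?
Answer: -550/3 ≈ -183.33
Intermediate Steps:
U(p, a) = 11/6 (U(p, a) = 2 - 1/2/3 = 2 - 1/2*1/3 = 2 - 1/6 = 11/6)
b = 16 (b = 2**4 = 16)
U(-12, Y)*(b - 116) = 11*(16 - 116)/6 = (11/6)*(-100) = -550/3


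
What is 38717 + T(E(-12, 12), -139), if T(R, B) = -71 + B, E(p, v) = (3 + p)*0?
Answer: 38507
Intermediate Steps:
E(p, v) = 0
38717 + T(E(-12, 12), -139) = 38717 + (-71 - 139) = 38717 - 210 = 38507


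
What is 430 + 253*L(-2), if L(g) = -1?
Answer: 177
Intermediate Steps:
430 + 253*L(-2) = 430 + 253*(-1) = 430 - 253 = 177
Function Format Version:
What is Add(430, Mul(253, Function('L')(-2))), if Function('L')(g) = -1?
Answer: 177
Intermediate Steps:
Add(430, Mul(253, Function('L')(-2))) = Add(430, Mul(253, -1)) = Add(430, -253) = 177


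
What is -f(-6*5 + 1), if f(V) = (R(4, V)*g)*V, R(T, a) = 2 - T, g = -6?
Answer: 348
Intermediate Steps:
f(V) = 12*V (f(V) = ((2 - 1*4)*(-6))*V = ((2 - 4)*(-6))*V = (-2*(-6))*V = 12*V)
-f(-6*5 + 1) = -12*(-6*5 + 1) = -12*(-30 + 1) = -12*(-29) = -1*(-348) = 348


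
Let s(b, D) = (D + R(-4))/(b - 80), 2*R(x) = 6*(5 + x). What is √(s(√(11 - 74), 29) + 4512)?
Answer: √(4512 - 32/(80 - 3*I*√7)) ≈ 67.168 - 0.0003*I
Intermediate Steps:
R(x) = 15 + 3*x (R(x) = (6*(5 + x))/2 = (30 + 6*x)/2 = 15 + 3*x)
s(b, D) = (3 + D)/(-80 + b) (s(b, D) = (D + (15 + 3*(-4)))/(b - 80) = (D + (15 - 12))/(-80 + b) = (D + 3)/(-80 + b) = (3 + D)/(-80 + b))
√(s(√(11 - 74), 29) + 4512) = √((3 + 29)/(-80 + √(11 - 74)) + 4512) = √(32/(-80 + √(-63)) + 4512) = √(32/(-80 + 3*I*√7) + 4512) = √(4512 + 32/(-80 + 3*I*√7))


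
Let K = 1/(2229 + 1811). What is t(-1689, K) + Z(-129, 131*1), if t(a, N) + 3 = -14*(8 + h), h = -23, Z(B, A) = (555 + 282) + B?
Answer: 915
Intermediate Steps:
Z(B, A) = 837 + B
K = 1/4040 ≈ 0.00024752
t(a, N) = 207 (t(a, N) = -3 - 14*(8 - 23) = -3 - 14*(-15) = -3 + 210 = 207)
t(-1689, K) + Z(-129, 131*1) = 207 + (837 - 129) = 207 + 708 = 915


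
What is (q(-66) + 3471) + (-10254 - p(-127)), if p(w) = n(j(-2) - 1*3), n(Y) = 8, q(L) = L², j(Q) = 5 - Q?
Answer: -2435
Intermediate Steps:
p(w) = 8
(q(-66) + 3471) + (-10254 - p(-127)) = ((-66)² + 3471) + (-10254 - 1*8) = (4356 + 3471) + (-10254 - 8) = 7827 - 10262 = -2435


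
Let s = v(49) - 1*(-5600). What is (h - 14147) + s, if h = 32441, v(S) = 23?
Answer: 23917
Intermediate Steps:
s = 5623 (s = 23 - 1*(-5600) = 23 + 5600 = 5623)
(h - 14147) + s = (32441 - 14147) + 5623 = 18294 + 5623 = 23917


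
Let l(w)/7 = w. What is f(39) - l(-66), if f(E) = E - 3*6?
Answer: 483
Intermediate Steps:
l(w) = 7*w
f(E) = -18 + E (f(E) = E - 18 = -18 + E)
f(39) - l(-66) = (-18 + 39) - 7*(-66) = 21 - 1*(-462) = 21 + 462 = 483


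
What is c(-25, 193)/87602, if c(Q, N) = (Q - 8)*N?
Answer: -6369/87602 ≈ -0.072704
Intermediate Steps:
c(Q, N) = N*(-8 + Q) (c(Q, N) = (-8 + Q)*N = N*(-8 + Q))
c(-25, 193)/87602 = (193*(-8 - 25))/87602 = (193*(-33))*(1/87602) = -6369*1/87602 = -6369/87602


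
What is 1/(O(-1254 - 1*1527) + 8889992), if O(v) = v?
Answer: 1/8887211 ≈ 1.1252e-7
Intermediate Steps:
1/(O(-1254 - 1*1527) + 8889992) = 1/((-1254 - 1*1527) + 8889992) = 1/((-1254 - 1527) + 8889992) = 1/(-2781 + 8889992) = 1/8887211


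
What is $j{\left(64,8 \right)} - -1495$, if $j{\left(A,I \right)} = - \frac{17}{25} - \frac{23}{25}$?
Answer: $\frac{7467}{5} \approx 1493.4$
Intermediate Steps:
$j{\left(A,I \right)} = - \frac{8}{5}$ ($j{\left(A,I \right)} = \left(-17\right) \frac{1}{25} - \frac{23}{25} = - \frac{17}{25} - \frac{23}{25} = - \frac{8}{5}$)
$j{\left(64,8 \right)} - -1495 = - \frac{8}{5} - -1495 = - \frac{8}{5} + 1495 = \frac{7467}{5}$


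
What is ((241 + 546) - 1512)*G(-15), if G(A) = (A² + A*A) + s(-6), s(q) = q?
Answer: -321900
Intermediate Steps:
G(A) = -6 + 2*A² (G(A) = (A² + A*A) - 6 = (A² + A²) - 6 = 2*A² - 6 = -6 + 2*A²)
((241 + 546) - 1512)*G(-15) = ((241 + 546) - 1512)*(-6 + 2*(-15)²) = (787 - 1512)*(-6 + 2*225) = -725*(-6 + 450) = -725*444 = -321900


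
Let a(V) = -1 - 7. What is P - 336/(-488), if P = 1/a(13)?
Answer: 275/488 ≈ 0.56352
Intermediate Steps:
a(V) = -8
P = -⅛ (P = 1/(-8) = -⅛ ≈ -0.12500)
P - 336/(-488) = -⅛ - 336/(-488) = -⅛ - 336*(-1/488) = -⅛ + 42/61 = 275/488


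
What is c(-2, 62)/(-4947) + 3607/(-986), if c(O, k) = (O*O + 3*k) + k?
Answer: -354751/95642 ≈ -3.7092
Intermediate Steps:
c(O, k) = O² + 4*k (c(O, k) = (O² + 3*k) + k = O² + 4*k)
c(-2, 62)/(-4947) + 3607/(-986) = ((-2)² + 4*62)/(-4947) + 3607/(-986) = (4 + 248)*(-1/4947) + 3607*(-1/986) = 252*(-1/4947) - 3607/986 = -84/1649 - 3607/986 = -354751/95642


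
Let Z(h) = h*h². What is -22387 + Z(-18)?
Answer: -28219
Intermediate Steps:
Z(h) = h³
-22387 + Z(-18) = -22387 + (-18)³ = -22387 - 5832 = -28219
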